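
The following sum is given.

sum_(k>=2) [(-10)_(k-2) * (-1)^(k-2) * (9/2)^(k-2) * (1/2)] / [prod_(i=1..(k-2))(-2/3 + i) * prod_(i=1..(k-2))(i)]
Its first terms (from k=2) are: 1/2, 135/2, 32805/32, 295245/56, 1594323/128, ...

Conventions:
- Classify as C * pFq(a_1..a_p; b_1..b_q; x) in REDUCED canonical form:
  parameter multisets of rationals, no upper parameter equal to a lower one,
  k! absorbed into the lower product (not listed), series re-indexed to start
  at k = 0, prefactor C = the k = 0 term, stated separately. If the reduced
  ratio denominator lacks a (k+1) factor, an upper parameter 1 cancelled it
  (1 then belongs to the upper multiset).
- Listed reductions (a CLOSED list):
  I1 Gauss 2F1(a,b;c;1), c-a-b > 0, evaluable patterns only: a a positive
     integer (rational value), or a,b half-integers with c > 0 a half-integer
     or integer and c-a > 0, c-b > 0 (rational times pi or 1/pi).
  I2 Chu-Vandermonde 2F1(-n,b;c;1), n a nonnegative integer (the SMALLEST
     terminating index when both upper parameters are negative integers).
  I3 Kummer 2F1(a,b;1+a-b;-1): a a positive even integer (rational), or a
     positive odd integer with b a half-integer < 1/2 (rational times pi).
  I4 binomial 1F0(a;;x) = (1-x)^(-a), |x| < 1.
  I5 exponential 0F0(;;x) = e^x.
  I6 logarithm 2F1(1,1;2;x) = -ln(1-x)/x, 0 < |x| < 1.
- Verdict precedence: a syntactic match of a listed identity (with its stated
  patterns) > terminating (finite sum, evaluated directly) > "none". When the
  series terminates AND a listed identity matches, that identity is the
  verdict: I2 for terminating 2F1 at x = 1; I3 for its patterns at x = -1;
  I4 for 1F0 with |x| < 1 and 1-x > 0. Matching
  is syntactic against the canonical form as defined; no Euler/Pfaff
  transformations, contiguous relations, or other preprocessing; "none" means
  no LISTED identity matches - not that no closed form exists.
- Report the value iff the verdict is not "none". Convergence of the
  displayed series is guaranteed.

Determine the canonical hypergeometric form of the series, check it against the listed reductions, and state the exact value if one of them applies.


First insight: with t_0 = 1/2, the product of the first k integers (prefactor 1/2) is k!.
Adjacent-term ratio: r(k) = (-9/2) * (k-10) / [(k+1/3) (k+1)] - rational in k. x = (-9/2); t_0 = 1/2; negate the roots.

x = -9/2 here; the reduced form reads 1F1, upper {-10}, lower {1/3}, C = 1/2. Verdict: terminating (-10 upstairs). 11 nonzero terms in all; added directly. Sum: 1774155745187154169/34900017152000.


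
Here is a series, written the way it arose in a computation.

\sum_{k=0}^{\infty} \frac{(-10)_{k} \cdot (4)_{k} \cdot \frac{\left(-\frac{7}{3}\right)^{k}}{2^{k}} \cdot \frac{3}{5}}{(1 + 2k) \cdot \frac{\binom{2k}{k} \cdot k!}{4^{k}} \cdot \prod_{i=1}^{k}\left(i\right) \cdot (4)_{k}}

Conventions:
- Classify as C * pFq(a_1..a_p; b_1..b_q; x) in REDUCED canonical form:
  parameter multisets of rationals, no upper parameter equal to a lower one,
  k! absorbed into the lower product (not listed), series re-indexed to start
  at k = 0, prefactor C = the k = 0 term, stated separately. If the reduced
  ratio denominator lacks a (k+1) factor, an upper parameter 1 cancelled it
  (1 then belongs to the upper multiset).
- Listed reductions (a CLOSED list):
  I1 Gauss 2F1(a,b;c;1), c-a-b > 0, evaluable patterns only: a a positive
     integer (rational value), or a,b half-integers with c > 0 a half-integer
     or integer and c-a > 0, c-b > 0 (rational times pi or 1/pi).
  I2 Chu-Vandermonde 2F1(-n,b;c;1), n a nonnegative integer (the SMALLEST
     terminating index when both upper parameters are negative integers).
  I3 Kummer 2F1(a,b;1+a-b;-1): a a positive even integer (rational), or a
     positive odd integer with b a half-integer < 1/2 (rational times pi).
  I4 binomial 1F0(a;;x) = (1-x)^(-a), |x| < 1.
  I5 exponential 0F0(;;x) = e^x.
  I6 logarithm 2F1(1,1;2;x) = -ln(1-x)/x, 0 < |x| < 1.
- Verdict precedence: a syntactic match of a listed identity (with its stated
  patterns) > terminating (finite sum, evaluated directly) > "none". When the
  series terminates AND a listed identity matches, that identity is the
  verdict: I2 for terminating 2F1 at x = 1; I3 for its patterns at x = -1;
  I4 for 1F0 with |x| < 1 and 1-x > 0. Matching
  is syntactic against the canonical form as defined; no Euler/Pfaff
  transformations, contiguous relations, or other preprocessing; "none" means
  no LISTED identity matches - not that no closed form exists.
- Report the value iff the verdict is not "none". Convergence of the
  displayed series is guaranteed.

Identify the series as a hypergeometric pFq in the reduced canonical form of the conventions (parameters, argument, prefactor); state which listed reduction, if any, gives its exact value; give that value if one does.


Key observation: with t_0 = \frac{3}{5}, the two k-th powers (C = 3/5) combine into one argument.
Step ratio: r(k) = -\frac{7}{6} * (k-10) / [(k+\frac{3}{2}) (k+1)] - rational in k, leading ratio -\frac{7}{6}; with t_0 = \frac{3}{5}, classification follows.

Canonical form: C = \frac{3}{5} times 1F1 with upper {-10}, lower {\frac{3}{2}}, x = -\frac{7}{6}. Verdict: terminating - upper -10 stops the sum at k = 10; the 11 terms are added exactly. Its exact value is \frac{798092888384416}{27615069392625}.


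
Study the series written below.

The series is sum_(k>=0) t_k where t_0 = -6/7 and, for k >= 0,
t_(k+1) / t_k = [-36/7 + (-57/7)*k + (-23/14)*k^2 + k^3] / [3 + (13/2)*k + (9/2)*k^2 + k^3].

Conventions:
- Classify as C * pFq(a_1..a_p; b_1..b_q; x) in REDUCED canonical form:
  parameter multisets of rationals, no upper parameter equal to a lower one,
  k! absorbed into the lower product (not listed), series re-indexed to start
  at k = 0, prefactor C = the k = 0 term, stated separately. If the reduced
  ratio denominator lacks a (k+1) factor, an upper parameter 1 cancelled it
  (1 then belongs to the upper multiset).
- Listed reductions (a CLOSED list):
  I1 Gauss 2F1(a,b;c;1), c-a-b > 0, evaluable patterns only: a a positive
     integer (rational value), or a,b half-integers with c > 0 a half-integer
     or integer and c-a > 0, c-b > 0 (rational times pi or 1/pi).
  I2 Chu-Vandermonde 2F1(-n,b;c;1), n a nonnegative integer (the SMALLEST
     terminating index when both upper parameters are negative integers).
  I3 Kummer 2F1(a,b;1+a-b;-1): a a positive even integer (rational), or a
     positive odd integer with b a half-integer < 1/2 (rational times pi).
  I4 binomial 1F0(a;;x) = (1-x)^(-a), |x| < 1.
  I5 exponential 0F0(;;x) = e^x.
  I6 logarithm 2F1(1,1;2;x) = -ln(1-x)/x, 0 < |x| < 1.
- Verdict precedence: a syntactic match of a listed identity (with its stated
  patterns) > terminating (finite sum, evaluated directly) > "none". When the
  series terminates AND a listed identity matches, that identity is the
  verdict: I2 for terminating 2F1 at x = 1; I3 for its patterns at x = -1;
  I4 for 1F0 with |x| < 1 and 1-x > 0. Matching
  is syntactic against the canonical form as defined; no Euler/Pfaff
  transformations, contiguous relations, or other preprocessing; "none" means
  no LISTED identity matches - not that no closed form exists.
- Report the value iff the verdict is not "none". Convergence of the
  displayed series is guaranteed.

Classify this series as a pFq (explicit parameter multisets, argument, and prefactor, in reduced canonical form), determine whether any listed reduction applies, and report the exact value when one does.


This is -6/7 * 2F1(-4, 6/7; 2; 1) in reduced canonical form. Verdict: Chu-Vandermonde (I2) matches (terminating 2F1 at x = 1 with n = 4, b = 6/7, c = 2). Sum: -3828/16807.

First insight: t_0 = -6/7 here, and factor the ratio over Q (prefactor -6/7): negated roots = parameters.
Step ratio: r(k) = 1 * (k-4) (k+6/7) / [(k+2) (k+1)] ; factor over Q: parameters, x = 1, and C = -6/7.


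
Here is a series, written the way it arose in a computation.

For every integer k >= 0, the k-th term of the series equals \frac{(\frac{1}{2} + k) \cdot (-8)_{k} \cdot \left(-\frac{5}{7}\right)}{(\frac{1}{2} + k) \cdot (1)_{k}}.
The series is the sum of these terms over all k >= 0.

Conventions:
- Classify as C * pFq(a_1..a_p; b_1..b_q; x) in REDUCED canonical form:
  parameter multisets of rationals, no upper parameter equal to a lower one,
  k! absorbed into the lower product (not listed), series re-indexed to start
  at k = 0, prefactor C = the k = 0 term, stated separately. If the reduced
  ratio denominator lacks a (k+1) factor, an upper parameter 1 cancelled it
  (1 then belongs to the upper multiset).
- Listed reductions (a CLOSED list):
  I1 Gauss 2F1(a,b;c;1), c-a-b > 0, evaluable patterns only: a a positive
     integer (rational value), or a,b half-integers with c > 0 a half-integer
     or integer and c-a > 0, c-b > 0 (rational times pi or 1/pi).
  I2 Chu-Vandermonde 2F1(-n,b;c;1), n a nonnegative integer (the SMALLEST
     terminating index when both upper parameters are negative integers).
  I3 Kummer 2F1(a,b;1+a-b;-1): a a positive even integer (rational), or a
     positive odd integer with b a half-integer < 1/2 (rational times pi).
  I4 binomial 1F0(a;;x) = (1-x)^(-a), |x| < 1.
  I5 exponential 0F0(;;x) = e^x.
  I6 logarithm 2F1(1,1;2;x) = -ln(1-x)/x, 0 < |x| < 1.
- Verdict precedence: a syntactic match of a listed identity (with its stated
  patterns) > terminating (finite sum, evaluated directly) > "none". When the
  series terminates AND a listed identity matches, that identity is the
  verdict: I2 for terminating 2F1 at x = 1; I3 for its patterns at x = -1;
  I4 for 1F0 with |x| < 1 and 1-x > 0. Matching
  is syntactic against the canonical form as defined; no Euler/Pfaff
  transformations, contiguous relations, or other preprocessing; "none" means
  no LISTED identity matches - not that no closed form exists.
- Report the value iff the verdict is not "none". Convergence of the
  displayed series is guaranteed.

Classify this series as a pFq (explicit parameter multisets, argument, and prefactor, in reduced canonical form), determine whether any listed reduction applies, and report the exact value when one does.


Prefactor -\frac{5}{7}, argument 1: 1F0 with upper {-8} over lower {-}. Verdict: terminating - the sum ends at index 8 because -8 is a negative integer; exact evaluation follows. Hence: 0.

Key observation: from the first term -\frac{5}{7}: striking the common factor k + 1/2 reduces the term (C = -5/7, x = 1).
Adjacent-term ratio: r(k) = 1 * (k-8) / [(k+1)] - rational in k, leading ratio 1; with t_0 = -\frac{5}{7}, classification follows.


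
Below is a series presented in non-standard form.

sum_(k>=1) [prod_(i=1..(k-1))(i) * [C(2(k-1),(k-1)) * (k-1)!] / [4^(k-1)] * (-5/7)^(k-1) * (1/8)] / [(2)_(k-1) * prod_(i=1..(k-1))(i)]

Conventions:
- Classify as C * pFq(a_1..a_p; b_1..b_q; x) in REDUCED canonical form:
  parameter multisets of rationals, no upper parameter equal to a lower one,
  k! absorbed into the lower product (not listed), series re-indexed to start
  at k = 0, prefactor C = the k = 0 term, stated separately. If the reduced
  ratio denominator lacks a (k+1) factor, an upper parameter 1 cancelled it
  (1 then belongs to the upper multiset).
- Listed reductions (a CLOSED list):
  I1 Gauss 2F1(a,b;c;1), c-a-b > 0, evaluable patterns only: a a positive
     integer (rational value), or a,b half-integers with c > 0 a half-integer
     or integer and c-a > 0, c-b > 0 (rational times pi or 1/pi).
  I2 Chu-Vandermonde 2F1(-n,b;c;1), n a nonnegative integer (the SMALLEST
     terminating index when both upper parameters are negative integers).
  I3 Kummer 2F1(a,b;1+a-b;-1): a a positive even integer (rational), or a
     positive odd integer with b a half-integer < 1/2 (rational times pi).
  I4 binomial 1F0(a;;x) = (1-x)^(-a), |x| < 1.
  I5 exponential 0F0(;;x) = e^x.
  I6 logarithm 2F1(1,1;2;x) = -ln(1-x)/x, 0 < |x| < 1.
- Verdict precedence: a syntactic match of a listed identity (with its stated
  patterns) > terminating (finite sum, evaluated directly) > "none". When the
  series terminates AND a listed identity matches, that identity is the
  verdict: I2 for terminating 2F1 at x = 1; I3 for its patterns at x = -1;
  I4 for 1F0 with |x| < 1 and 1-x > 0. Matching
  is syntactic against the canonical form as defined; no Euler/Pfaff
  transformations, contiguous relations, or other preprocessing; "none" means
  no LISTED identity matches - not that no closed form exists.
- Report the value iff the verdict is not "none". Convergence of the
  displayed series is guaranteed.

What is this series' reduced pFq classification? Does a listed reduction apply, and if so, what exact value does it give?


The tell: from the first term 1/8: C(2k,k) (prefactor 1/8) equals 4^k (1/2)_k / k!.
Ratio: r(k) = (-5/7) * (k+1/2) (k+1) / [(k+2) (k+1)] - poly over poly, x = (-5/7) from leading terms; C = 1/8 at k = 0.

The series (x = -5/7) is 2F1: upper {1/2, 1}, lower {2}, prefactor 1/8. Verdict: none. A 2F1 with upper {1/2, 1} fits none of I1-I6 at x = -5/7; the sum runs forever.


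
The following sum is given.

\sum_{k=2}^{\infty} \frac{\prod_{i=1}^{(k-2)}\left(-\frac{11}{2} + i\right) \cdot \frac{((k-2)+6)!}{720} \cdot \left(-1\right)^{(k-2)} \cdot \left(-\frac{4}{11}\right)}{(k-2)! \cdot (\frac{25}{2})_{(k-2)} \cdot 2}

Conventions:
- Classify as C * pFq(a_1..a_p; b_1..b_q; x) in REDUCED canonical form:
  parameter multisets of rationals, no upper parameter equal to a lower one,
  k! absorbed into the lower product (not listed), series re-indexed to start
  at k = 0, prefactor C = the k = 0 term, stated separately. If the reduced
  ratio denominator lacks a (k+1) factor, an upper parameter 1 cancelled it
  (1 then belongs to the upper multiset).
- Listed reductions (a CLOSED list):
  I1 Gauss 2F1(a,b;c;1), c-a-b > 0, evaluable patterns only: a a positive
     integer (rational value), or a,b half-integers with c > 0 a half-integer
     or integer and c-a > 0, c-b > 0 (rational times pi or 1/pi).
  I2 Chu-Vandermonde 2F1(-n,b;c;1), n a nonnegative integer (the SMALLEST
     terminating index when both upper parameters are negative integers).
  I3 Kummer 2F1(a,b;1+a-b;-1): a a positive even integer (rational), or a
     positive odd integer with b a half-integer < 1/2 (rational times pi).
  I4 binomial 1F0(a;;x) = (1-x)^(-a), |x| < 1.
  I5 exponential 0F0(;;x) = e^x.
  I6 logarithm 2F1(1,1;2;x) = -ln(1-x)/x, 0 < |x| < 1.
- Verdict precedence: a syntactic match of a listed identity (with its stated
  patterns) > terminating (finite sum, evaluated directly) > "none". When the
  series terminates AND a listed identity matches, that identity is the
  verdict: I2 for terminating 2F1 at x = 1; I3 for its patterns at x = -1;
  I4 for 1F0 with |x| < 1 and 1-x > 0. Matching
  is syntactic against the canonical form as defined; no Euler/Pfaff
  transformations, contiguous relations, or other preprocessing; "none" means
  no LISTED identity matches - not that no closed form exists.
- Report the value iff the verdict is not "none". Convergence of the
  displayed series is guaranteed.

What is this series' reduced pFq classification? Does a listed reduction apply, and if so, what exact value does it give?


The series (x = -1) is 2F1: upper {-\frac{9}{2}, 7}, lower {\frac{25}{2}}, prefactor -\frac{2}{11}. Verdict (x = -1): the Kummer evaluation I3 applies (x = -1; c = \frac{25}{2} equals 1+a-b for upper {-\frac{9}{2}, 7}: listed pattern). Exact value: \left(-\frac{30421755}{67108864}\right) \cdot \pi.

Structural cue: x = -1 and the constant factors (C = -2/11, x = -1) combine into one prefactor.
Ratio: r(k) = -1 * (k-\frac{9}{2}) (k+7) / [(k+\frac{25}{2}) (k+1)] - poly over poly, x = -1 from leading terms; C = -\frac{2}{11} at k = 0.


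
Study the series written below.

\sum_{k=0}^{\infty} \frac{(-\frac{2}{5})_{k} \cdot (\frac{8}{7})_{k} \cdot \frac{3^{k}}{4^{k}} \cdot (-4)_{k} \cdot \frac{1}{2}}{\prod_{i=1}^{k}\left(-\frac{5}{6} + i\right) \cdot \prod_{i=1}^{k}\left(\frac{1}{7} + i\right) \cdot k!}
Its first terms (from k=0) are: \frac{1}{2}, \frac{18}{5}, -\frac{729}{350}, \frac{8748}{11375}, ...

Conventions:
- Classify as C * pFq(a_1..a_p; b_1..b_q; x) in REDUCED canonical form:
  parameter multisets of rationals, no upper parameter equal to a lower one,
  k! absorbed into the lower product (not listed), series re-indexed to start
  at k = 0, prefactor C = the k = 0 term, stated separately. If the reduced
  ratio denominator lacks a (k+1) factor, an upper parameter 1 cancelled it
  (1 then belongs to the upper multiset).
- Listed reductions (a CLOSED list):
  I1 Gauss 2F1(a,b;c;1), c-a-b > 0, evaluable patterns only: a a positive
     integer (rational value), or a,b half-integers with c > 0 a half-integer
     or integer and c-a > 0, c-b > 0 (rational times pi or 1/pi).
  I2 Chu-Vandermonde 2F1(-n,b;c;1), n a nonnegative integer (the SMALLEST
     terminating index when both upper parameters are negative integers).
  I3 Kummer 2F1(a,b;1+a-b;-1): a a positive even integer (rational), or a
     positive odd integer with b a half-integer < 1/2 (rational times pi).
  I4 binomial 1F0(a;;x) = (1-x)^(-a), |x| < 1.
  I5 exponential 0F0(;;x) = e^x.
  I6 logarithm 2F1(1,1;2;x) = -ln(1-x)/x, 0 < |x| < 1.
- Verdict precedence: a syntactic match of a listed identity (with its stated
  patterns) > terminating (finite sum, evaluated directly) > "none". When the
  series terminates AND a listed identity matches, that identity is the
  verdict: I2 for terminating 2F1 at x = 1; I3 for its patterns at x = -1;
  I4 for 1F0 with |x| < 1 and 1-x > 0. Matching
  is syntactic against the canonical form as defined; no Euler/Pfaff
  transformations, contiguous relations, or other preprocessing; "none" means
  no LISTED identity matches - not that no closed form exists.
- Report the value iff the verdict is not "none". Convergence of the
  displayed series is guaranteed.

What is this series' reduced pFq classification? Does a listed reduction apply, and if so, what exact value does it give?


Canonical form: C = \frac{1}{2} times 2F1 with upper {-4, -\frac{2}{5}}, lower {\frac{1}{6}}, x = \frac{3}{4}. Verdict: terminating. With -4 upstairs the series is a 5-term polynomial sum; evaluated term by term. Hence: \frac{5765791}{2161250}.

Structural cue: x = \frac{3}{4} and the two geometric factors (C = 1/2) combine into one argument.
Adjacent-term ratio: r(k) = \frac{3}{4} * (k-4) (k-\frac{2}{5}) / [(k+\frac{1}{6}) (k+1)] - rational; roots negated = parameters, x = \frac{3}{4}, C = \frac{1}{2}.


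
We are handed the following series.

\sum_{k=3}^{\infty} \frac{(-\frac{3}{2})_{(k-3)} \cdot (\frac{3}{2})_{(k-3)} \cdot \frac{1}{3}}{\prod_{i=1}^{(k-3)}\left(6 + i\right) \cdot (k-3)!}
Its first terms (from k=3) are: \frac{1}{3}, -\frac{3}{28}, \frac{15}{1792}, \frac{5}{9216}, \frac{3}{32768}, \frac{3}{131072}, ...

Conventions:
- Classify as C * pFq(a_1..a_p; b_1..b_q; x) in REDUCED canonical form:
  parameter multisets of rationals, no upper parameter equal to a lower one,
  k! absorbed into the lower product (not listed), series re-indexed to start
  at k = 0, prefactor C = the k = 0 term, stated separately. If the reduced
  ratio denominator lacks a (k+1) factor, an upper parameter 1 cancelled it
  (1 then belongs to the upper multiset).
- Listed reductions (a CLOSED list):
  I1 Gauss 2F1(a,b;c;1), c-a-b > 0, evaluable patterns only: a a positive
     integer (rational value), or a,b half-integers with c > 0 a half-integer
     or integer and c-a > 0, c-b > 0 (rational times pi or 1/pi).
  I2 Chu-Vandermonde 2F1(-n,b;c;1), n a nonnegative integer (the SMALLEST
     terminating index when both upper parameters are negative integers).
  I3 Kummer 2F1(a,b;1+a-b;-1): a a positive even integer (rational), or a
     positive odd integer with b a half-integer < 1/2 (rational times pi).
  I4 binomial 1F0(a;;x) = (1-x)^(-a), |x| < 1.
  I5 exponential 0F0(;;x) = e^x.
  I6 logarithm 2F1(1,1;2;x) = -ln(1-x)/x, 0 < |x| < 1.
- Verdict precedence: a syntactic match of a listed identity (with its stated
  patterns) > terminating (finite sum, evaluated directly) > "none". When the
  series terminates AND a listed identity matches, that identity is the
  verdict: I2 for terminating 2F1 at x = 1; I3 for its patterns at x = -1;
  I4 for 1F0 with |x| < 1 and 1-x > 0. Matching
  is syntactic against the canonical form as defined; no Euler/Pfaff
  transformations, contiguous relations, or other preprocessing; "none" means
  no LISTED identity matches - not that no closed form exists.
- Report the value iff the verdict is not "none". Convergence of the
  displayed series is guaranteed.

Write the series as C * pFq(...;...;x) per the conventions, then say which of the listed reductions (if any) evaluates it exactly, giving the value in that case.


Prefactor \frac{1}{3}, argument 1: 2F1 with upper {-\frac{3}{2}, \frac{3}{2}} over lower {7}. Verdict: the half-integer Gauss pattern (I1) fires (x = 1; upper {-\frac{3}{2}, \frac{3}{2}} half-integers, c = 7 in the evaluable pattern). Hence: \frac{2097152}{2837835} / \pi.

Key observation: from the first term \frac{1}{3}: the lower running product (C = 1/3, x = 1) is a rising factorial.
Step ratio: r(k) = 1 * (k-\frac{3}{2}) (k+\frac{3}{2}) / [(k+7) (k+1)] - rational; roots negated = parameters, x = 1, C = \frac{1}{3}.


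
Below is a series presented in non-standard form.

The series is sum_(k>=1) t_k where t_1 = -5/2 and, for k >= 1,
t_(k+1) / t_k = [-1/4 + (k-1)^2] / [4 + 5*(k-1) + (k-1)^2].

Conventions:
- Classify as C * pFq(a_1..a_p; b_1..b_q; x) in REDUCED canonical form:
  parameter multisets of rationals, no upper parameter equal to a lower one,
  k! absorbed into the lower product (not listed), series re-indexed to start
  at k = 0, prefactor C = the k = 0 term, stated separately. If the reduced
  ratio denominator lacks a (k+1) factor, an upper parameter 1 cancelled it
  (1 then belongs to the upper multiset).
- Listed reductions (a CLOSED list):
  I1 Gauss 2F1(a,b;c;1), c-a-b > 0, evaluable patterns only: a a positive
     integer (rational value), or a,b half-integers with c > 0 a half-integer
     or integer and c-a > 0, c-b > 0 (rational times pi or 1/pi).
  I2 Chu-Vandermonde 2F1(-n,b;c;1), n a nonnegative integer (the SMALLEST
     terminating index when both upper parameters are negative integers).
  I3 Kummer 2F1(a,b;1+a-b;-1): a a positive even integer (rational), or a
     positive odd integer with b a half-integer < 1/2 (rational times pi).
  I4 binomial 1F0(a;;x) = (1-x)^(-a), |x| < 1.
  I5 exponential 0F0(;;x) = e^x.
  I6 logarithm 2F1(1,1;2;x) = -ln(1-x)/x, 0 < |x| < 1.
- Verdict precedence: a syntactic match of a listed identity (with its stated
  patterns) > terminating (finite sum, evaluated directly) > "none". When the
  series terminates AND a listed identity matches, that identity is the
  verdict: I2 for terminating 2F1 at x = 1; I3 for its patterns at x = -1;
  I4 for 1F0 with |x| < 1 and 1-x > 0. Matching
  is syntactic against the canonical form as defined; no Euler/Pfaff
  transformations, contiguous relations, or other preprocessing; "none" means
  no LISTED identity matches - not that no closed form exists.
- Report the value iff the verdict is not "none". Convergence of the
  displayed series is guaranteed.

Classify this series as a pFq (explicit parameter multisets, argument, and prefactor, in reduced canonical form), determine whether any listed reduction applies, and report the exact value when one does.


Key step: t_0 = -5/2 here, and the expanded ratio factors over Q; C = -5/2, roots give parameters.
Ratio: r(k) = 1 * (k-1/2) (k+1/2) / [(k+4) (k+1)] - rational; roots negated = parameters, x = 1, C = -5/2.

Classification (C = -5/2): 2F1 with upper {-1/2, 1/2}, lower {4}, argument x = 1. Verdict: Gauss (I1, half-integer pattern) fires (x = 1; upper {-1/2, 1/2} half-integers, c = 4 in the evaluable pattern). Exact value: (-256/35) / pi.


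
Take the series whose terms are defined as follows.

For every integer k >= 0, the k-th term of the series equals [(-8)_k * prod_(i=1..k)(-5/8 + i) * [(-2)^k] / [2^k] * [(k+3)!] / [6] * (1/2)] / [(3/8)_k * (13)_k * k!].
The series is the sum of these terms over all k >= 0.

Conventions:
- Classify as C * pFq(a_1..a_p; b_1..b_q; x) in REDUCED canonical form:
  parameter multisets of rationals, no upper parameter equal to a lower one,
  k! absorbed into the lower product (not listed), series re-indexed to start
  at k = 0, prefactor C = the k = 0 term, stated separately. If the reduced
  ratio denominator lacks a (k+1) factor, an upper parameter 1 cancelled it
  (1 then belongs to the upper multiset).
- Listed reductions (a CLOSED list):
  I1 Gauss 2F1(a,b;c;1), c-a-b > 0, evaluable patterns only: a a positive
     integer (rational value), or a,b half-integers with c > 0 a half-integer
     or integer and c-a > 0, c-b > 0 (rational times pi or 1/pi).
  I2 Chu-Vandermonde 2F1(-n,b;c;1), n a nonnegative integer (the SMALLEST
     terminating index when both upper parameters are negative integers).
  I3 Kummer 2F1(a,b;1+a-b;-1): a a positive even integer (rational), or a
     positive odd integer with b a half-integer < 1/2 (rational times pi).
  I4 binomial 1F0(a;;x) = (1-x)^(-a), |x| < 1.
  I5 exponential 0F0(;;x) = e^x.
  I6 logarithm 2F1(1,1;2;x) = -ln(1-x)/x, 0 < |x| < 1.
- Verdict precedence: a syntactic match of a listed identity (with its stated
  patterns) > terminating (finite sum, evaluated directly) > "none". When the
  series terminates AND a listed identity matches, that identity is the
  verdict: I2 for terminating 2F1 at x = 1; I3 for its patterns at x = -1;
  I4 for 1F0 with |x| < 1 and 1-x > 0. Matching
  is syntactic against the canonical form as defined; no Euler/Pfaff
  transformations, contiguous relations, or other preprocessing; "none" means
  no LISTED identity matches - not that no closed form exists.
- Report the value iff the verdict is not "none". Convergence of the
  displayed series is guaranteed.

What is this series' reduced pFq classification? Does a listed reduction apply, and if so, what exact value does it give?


Prefactor 1/2, argument -1: 2F1 with upper {-8, 4} over lower {13}. Verdict at x = -1: Kummer's theorem (I3) matches (x = -1; c = 13 equals 1+a-b for upper {-8, 4}: listed pattern). Hence: 11/2.

Structural cue: with t_0 = 1/2, the factorial ratio (C = 1/2, x = -1) (k+a-1)!/(a-1)! is a rising factorial (a)_k.
Consecutive-term ratio: r(k) = (-1) * (k-8) (k+4) / [(k+13) (k+1)] ; factor over Q: parameters, x = (-1), and C = 1/2.


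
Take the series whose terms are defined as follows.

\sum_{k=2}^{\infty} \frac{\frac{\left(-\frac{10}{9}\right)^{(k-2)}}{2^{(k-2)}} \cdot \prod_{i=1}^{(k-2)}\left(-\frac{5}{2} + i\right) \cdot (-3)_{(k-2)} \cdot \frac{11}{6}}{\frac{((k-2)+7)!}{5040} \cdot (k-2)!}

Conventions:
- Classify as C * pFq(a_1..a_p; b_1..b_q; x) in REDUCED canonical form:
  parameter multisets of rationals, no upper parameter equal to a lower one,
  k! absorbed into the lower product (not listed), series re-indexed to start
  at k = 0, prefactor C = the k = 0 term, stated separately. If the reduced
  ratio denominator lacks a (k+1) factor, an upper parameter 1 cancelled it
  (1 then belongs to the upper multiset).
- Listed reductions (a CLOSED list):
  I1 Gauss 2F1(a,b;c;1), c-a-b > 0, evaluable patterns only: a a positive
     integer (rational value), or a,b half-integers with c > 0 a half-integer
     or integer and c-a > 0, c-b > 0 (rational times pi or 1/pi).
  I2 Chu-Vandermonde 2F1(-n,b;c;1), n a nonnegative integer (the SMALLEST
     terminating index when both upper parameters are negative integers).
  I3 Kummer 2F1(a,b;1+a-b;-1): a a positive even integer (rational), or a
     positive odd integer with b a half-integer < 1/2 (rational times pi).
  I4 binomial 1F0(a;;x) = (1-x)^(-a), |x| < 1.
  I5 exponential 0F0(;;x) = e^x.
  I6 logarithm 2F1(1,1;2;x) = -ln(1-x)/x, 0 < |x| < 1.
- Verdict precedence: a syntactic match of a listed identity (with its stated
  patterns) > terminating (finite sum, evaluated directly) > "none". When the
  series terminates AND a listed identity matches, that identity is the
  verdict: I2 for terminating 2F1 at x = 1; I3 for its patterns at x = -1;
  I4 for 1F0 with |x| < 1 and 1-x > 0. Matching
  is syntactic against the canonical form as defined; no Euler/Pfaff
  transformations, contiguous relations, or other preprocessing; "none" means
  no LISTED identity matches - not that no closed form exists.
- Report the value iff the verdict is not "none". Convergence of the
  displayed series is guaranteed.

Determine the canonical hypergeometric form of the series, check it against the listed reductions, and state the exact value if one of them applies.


This is \frac{11}{6} * 2F1(-3, -\frac{3}{2}; 8; -\frac{5}{9}) in reduced canonical form. Verdict: terminating - upper parameter -3 makes this a finite sum (last index 3), evaluated exactly. Hence: \frac{2146991}{1679616}.

The tell: with t_0 = \frac{11}{6}, the denominator's factorial ratio (C = 11/6) is a lower Pochhammer.
Step ratio: r(k) = -\frac{5}{9} * (k-3) (k-\frac{3}{2}) / [(k+8) (k+1)] - poly over poly, x = -\frac{5}{9} from leading terms; C = \frac{11}{6} at k = 0.


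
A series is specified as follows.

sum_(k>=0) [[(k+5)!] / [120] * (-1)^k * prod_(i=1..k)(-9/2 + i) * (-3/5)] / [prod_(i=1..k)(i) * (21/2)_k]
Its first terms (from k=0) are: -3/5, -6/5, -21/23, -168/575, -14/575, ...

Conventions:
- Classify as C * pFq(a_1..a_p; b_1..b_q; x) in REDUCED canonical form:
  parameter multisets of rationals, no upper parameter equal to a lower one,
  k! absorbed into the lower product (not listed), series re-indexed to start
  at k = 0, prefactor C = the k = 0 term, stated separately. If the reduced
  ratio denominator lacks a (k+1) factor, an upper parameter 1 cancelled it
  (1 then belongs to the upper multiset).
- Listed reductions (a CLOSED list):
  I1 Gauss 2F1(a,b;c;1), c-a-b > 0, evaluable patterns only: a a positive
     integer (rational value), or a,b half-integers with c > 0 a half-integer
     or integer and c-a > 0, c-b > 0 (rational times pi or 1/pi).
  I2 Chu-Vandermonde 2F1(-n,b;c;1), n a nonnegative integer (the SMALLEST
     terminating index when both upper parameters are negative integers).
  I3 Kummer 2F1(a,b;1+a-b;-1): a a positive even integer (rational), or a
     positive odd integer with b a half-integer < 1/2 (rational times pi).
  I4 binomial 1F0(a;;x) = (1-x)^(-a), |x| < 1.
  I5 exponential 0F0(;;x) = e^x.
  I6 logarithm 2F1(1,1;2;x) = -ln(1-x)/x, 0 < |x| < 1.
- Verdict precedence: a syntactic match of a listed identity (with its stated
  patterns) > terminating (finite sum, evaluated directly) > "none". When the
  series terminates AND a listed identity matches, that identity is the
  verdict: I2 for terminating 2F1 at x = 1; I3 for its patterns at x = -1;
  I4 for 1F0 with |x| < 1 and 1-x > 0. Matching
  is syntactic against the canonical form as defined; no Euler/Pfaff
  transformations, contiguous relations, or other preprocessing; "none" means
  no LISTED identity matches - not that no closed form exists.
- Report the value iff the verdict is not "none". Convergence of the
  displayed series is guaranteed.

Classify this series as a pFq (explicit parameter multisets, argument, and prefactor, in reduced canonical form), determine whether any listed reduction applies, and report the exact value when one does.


The tell: from the first term -3/5: the running product (C = -3/5) telescopes to a rising factorial.
Adjacent-term ratio: r(k) = (-1) * (k-7/2) (k+6) / [(k+21/2) (k+1)] ; factor over Q: parameters, x = (-1), and C = -3/5.

This is -3/5 * 2F1(-7/2, 6; 21/2; -1) in reduced canonical form. Verdict: the Kummer evaluation I3 matches (x = -1; c = 21/2 equals 1+a-b for upper {-7/2, 6}: listed pattern). Hence: -969/320.


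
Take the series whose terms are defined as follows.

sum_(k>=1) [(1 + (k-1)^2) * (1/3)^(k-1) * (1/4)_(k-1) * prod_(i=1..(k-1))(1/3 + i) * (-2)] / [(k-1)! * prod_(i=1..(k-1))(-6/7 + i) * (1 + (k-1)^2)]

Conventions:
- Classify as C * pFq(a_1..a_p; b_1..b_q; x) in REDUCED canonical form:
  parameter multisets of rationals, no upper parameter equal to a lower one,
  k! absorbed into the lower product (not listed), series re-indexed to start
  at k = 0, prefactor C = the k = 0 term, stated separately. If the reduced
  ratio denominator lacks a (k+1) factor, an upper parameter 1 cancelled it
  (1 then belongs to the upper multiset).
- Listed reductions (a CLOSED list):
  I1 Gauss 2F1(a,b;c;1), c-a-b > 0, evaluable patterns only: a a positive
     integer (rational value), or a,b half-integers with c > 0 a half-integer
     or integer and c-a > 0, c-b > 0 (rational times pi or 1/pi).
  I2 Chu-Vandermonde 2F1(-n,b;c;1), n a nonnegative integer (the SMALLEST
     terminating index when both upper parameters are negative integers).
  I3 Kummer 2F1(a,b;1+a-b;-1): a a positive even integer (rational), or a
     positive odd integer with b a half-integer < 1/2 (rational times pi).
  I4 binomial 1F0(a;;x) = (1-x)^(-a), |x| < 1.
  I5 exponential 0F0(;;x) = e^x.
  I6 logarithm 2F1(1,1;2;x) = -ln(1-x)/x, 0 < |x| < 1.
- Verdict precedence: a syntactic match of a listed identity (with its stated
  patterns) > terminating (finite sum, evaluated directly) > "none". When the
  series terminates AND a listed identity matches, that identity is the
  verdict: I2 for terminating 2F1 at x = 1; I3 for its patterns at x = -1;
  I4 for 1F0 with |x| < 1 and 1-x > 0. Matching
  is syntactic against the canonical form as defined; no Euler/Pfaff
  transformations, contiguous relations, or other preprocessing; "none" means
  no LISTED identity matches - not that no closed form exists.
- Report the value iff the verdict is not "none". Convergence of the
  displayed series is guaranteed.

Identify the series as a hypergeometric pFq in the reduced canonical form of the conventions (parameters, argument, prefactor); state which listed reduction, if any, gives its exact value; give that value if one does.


At argument 1/3: a 2F1 with upper {1/4, 4/3}, lower {1/7}, scaled by C = -2. Verdict: no listed reduction: x = 1/3 and upper {1/4, 4/3} fail every I1-I6 pattern.

The tell: x = (1/3) and striking the common factor k^2 + 1 reduces the term (C = -2, x = 1/3).
Adjacent-term ratio: r(k) = (1/3) * (k+1/4) (k+4/3) / [(k+1/7) (k+1)] - rational in k. x = (1/3); t_0 = -2; negate the roots.


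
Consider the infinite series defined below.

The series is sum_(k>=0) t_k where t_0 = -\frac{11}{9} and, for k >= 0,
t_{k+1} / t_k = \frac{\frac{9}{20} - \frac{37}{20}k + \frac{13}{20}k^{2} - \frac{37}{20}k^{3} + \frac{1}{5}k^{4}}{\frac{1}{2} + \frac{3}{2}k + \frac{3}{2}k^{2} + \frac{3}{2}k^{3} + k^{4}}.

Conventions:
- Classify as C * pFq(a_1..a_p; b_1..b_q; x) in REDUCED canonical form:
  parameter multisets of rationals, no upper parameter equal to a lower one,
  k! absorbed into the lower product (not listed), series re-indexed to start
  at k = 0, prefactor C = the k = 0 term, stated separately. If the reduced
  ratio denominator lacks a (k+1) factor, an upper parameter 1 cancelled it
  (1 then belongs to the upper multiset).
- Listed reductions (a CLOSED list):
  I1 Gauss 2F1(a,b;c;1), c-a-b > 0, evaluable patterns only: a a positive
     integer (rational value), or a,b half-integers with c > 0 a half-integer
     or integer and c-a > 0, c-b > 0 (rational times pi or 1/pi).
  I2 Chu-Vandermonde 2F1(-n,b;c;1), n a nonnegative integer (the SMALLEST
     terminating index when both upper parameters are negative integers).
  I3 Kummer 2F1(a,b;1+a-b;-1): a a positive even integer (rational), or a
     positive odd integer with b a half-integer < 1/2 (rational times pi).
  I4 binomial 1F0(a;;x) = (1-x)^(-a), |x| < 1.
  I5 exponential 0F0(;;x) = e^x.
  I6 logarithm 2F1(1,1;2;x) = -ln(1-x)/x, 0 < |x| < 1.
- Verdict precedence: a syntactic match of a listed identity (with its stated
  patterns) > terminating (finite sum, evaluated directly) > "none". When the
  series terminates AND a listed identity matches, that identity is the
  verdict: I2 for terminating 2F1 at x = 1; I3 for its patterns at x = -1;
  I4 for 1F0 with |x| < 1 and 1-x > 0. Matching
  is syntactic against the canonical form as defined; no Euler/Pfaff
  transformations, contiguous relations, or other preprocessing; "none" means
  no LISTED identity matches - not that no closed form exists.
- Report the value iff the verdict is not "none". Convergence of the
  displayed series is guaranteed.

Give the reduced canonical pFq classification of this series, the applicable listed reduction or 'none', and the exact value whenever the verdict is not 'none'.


This is -\frac{11}{9} * 2F1(-9, -\frac{1}{4}; \frac{1}{2}; \frac{1}{5}) in reduced canonical form. Verdict: terminating. (-9)_k vanishes past k = 9, leaving a 10-term sum, computed directly. Sum: -\frac{6620449912307}{3315000000000}.

The tell: from the first term -\frac{11}{9}: the expanded ratio factors over Q; prefactor -11/9, roots give parameters.
Adjacent-term ratio: r(k) = \frac{1}{5} * (k-9) (k-\frac{1}{4}) / [(k+\frac{1}{2}) (k+1)] - poly over poly, x = \frac{1}{5} from leading terms; C = -\frac{11}{9} at k = 0.


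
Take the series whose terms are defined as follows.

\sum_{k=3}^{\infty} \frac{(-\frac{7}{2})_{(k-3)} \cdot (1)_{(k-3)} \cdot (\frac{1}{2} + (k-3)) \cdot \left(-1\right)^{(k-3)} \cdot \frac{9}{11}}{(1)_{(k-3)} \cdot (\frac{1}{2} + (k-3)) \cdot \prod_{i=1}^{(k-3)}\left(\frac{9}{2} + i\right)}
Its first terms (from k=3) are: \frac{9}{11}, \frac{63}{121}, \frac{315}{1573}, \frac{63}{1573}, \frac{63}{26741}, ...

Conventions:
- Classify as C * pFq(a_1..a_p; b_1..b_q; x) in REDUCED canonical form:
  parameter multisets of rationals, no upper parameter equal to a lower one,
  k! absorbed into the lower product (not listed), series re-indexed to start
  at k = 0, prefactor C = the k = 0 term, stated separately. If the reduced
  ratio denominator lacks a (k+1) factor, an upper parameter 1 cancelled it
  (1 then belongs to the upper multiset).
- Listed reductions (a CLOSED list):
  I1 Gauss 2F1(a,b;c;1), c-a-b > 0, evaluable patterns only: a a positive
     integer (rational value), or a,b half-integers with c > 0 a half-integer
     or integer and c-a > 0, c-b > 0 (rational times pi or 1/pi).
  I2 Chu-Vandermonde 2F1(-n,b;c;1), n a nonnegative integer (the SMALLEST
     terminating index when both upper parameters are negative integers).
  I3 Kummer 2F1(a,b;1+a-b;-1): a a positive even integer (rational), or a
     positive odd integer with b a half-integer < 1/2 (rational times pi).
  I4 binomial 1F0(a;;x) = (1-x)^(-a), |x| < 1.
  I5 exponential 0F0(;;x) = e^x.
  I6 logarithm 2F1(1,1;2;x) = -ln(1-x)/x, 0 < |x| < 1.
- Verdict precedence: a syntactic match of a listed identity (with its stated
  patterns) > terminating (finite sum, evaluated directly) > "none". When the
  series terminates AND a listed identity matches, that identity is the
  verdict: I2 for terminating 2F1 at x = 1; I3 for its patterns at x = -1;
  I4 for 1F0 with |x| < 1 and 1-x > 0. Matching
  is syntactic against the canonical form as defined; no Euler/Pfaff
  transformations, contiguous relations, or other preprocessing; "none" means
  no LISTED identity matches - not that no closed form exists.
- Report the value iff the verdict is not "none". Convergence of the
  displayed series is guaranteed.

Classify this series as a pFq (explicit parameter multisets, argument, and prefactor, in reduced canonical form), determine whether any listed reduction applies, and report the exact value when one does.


This is \frac{9}{11} * 2F1(-\frac{7}{2}, 1; \frac{11}{2}; -1) in reduced canonical form. Verdict: this is the Kummer evaluation I3 (x = -1; c = \frac{11}{2} equals 1+a-b for upper {-\frac{7}{2}, 1}: listed pattern). Its exact value is \frac{2835}{5632} \cdot \pi.

The tell: x = -1 and the lower running product (C = 9/11) is a rising factorial.
Adjacent-term ratio: r(k) = -1 * (k-\frac{7}{2}) (k+1) / [(k+\frac{11}{2}) (k+1)] - rational in k. x = -1; t_0 = \frac{9}{11}; negate the roots.


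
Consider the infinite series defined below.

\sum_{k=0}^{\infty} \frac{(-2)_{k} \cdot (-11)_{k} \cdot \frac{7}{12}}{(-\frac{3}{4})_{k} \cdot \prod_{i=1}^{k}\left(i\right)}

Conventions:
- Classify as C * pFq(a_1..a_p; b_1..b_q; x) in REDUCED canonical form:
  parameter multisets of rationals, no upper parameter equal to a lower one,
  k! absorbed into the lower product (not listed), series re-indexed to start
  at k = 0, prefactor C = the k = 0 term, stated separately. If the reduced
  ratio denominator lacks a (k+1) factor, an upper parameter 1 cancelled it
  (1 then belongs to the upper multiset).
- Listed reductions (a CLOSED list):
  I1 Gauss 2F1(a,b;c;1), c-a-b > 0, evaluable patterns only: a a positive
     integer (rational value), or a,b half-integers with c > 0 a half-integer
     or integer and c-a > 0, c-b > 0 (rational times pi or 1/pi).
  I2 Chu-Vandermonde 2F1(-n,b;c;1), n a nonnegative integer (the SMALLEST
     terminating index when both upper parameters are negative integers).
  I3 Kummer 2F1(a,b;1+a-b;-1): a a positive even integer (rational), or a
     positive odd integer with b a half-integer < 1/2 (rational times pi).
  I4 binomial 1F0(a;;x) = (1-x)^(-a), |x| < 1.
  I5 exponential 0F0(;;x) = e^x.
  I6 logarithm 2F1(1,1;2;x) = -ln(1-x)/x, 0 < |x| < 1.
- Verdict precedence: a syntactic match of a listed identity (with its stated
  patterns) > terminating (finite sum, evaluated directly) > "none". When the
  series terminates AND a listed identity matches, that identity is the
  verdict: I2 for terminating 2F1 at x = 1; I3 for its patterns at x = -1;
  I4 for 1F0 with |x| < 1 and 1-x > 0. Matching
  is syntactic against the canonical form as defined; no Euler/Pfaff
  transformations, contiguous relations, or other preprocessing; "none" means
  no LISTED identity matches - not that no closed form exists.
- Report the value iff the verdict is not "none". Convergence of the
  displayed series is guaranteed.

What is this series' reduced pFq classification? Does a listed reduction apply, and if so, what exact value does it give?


Prefactor \frac{7}{12}, argument 1: 2F1 with upper {-11, -2} over lower {-\frac{3}{4}}. Verdict: Chu-Vandermonde (I2) matches (terminating 2F1 at x = 1 with n = 2, b = -11, c = -\frac{3}{4}). Sum: -\frac{1435}{4}.

Key observation: t_0 = \frac{7}{12} here, and the product of the first k integers (prefactor 7/12) is k!.
Ratio: r(k) = 1 * (k-11) (k-2) / [(k-\frac{3}{4}) (k+1)] - rational; roots negated = parameters, x = 1, C = \frac{7}{12}.
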